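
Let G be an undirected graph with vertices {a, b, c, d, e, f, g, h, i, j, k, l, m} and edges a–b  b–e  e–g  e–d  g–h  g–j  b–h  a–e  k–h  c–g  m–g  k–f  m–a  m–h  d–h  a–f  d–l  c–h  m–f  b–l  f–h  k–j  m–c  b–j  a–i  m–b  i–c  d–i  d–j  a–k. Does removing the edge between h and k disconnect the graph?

After removing h–k, the path h-f-k still connects them, so the edge is not a bridge.

No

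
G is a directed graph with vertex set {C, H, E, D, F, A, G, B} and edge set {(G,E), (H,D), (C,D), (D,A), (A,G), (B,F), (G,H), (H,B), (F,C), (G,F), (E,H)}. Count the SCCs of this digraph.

{A, B, C, D, E, F, G, H} are all mutually reachable — one SCC of size 8.
That gives 1 strongly connected component.

1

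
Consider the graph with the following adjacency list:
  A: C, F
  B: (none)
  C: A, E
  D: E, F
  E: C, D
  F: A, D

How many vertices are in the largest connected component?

5

B is isolated — a component by itself.
Starting from A we can reach A, C, D, E, F. That is one component of size 5.
The largest has 5 vertices.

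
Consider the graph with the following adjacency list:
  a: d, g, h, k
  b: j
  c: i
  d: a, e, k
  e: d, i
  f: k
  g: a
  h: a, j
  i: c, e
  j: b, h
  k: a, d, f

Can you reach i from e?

Yes

From e we can reach a, b, c, d, e, f, g, h, i, j, k, which includes i.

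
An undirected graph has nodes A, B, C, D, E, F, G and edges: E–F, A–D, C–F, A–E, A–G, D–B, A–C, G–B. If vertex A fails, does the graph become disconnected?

Yes

Deleting A raises the number of components from 1 to 2, so A is a cut vertex.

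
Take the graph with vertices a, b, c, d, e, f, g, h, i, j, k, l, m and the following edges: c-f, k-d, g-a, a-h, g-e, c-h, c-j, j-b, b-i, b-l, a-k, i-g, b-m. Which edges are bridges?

The edges on the cycle c-j-b-i-g-a-h-c are not bridges since each lies on that cycle.
But removing e-g disconnects e from g; removing b-l disconnects b from l; removing k-d disconnects k from d; removing b-m disconnects b from m — these are bridges.
In total 6 edges are bridges.

a-k, b-l, b-m, c-f, d-k, e-g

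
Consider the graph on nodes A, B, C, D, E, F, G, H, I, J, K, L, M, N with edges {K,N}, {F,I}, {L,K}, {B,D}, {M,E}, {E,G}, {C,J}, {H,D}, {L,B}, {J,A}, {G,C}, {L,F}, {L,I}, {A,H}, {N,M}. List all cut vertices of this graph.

Removing L increases the component count from 1 to 2, so L is a cut vertex.
By contrast removing E leaves 1 component; it is not a cut vertex. No other vertex is a cut vertex either.

L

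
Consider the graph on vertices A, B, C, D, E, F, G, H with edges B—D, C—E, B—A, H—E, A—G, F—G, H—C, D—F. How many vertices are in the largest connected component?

5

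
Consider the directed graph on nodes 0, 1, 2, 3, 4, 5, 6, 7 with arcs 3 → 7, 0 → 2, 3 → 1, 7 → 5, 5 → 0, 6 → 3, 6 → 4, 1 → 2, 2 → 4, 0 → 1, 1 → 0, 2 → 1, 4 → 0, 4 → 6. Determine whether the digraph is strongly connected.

From 1 we can reach every vertex (0, 1, 2, 3, 4, 5, 6, 7), and every vertex can reach 1 (0, 1, 2, 3, 4, 5, 6, 7). So the whole graph is one strongly connected component.

Yes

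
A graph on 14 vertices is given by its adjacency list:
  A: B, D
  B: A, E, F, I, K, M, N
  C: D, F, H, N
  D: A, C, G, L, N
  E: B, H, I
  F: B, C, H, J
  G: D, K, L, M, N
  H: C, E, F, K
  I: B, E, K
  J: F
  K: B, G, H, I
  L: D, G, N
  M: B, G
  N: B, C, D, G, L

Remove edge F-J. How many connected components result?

Before removal there is 1 component.
F-J is a bridge — removing it separates F's side from J's side.
After removal: 2 components.

2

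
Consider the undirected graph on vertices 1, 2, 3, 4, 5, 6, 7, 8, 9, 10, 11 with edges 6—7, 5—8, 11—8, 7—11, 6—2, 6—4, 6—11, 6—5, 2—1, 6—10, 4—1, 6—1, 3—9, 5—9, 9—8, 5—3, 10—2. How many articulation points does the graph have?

1

Removing 6 increases the component count from 1 to 2, so 6 is a cut vertex.
By contrast removing 10 leaves 1 component; it is not a cut vertex. No other vertex is a cut vertex either.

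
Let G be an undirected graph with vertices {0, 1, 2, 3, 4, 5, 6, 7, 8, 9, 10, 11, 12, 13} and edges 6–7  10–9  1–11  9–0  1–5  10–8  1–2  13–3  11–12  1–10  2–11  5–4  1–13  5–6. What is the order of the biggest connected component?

14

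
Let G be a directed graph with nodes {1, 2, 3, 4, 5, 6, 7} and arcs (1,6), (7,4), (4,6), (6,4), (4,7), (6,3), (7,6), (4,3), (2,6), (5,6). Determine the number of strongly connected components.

5

{4, 6, 7} are all mutually reachable — one SCC of size 3.
{5} is an SCC by itself.
{2} is an SCC by itself.
{3} is an SCC by itself.
{1} is an SCC by itself.
That gives 5 strongly connected components.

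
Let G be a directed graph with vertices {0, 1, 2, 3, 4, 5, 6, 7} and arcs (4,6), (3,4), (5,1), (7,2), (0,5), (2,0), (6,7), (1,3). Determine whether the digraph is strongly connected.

Yes

From 0 we can reach every vertex (0, 1, 2, 3, 4, 5, 6, 7), and every vertex can reach 0 (0, 1, 2, 3, 4, 5, 6, 7). So the whole graph is one strongly connected component.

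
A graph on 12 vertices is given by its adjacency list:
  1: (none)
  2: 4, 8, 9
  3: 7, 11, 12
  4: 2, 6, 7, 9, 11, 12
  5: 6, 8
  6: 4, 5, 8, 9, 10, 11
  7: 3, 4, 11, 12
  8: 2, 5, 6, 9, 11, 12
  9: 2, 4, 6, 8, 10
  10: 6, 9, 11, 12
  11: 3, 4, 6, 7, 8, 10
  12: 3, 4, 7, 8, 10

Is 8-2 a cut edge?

After removing 8-2, the path 8-9-2 still connects them, so the edge is not a bridge.

No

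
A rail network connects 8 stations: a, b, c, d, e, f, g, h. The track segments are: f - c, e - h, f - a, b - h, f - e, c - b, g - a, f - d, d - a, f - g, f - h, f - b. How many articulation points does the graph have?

Removing f increases the component count from 1 to 2, so f is a cut vertex.
By contrast removing h leaves 1 component; it is not a cut vertex. No other vertex is a cut vertex either.

1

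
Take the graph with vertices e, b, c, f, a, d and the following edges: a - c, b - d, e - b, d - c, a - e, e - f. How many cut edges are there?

1

The edges on the cycle a-e-b-d-c-a are not bridges since each lies on that cycle.
But removing e - f disconnects e from f — this is a bridge.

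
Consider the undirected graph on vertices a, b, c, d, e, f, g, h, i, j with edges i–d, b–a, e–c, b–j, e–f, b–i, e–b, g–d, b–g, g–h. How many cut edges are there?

6

The edges on the cycle b-i-d-g-b are not bridges since each lies on that cycle.
But removing c–e disconnects c from e; removing b–e disconnects b from e; removing e–f disconnects e from f; removing b–a disconnects b from a — these are bridges.
In total 6 edges are bridges.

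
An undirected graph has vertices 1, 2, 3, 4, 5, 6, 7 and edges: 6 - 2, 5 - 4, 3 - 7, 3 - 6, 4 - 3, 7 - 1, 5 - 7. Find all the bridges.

1-7, 2-6, 3-6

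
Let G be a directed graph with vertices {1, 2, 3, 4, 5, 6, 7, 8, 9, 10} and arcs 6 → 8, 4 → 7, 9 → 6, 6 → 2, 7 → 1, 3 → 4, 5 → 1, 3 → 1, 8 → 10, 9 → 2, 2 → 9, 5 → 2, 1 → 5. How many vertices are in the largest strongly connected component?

3

{2, 6, 9} are all mutually reachable — one SCC of size 3.
{1, 5} are all mutually reachable — one SCC of size 2.
{8} is an SCC by itself.
{4} is an SCC by itself.
{3} is an SCC by itself.
(and 2 more singleton SCCs)
The largest has 3 vertices.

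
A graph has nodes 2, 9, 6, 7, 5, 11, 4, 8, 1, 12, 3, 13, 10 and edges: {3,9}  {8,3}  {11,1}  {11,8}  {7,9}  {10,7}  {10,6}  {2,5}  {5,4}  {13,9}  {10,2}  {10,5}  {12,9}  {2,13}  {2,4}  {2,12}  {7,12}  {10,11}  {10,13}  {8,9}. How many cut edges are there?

2

The edges on the cycle 10-11-8-3-9-7-10 are not bridges since each lies on that cycle.
But removing 11—1 disconnects 11 from 1; removing 6—10 disconnects 6 from 10 — these are bridges.
That makes 2 bridges.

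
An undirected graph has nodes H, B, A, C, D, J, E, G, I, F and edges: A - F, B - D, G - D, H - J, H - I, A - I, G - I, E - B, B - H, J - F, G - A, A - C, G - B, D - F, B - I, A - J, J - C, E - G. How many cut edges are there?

0

The edges on the cycle G-B-H-J-C-A-G are not bridges since each lies on that cycle.
Every edge lies on some cycle, so there are no bridges.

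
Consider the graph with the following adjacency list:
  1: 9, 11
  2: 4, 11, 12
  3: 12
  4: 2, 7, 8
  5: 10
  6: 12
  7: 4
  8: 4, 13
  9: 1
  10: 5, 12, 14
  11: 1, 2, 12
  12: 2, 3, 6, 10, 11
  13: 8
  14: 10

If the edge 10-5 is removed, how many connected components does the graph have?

2

Before removal there is 1 component.
10-5 is a bridge — removing it separates 10's side from 5's side.
After removal: 2 components.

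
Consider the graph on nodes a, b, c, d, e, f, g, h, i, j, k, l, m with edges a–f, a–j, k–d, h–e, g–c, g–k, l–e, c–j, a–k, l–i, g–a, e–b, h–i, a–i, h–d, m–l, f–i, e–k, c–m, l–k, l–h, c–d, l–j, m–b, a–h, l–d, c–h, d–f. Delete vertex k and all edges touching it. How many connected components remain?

With k gone, the remaining components are: {a, b, c, d, e, f, g, h, i, j, l, m}.
That is 1 component.

1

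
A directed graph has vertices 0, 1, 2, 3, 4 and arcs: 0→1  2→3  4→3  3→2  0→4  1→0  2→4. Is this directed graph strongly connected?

There is no directed path from 3 to 1, so the graph is not strongly connected.

No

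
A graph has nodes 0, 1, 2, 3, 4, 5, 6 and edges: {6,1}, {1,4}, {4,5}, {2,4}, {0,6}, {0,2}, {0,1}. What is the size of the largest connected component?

3 is isolated — a component by itself.
Starting from 0 we can reach 0, 1, 2, 4, 5, 6. That is one component of size 6.
The largest has 6 vertices.

6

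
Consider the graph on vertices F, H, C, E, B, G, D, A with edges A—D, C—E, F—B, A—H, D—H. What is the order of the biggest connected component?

3

G is isolated — a component by itself.
Starting from B we can reach B, F. That is one component of size 2.
Starting from C we can reach C, E. That is one component of size 2.
Starting from A we can reach A, D, H. That is one component of size 3.
The largest has 3 vertices.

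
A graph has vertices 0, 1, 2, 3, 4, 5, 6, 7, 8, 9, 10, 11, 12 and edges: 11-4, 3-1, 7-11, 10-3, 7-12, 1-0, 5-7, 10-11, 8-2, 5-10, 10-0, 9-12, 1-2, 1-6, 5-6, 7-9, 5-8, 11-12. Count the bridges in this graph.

1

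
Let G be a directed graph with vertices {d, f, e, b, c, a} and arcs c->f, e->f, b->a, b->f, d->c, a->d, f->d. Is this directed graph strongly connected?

No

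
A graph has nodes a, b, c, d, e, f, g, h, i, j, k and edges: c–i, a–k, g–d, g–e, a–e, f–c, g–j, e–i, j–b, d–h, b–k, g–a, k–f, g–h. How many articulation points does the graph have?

Removing g increases the component count from 1 to 2, so g is a cut vertex.
By contrast removing d leaves 1 component; it is not a cut vertex. No other vertex is a cut vertex either.

1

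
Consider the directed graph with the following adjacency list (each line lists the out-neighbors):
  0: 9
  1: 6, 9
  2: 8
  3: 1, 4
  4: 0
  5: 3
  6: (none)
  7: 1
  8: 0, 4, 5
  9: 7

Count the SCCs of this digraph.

8

{1, 7, 9} are all mutually reachable — one SCC of size 3.
{2} is an SCC by itself.
{4} is an SCC by itself.
{8} is an SCC by itself.
{5} is an SCC by itself.
(and 3 more singleton SCCs)
That gives 8 strongly connected components.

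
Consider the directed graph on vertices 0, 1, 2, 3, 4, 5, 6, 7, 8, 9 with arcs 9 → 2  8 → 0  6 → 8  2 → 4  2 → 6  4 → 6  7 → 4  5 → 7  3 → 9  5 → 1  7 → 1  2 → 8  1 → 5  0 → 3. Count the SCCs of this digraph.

2

{0, 2, 3, 4, 6, 8, 9} are all mutually reachable — one SCC of size 7.
{1, 5, 7} are all mutually reachable — one SCC of size 3.
That gives 2 strongly connected components.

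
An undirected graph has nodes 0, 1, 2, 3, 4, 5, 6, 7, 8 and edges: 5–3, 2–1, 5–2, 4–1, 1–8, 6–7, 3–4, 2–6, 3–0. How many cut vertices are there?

Removing 1 increases the component count from 1 to 2, so 1 is a cut vertex.
Removing 2 increases the component count from 1 to 2, so 2 is a cut vertex.
Removing 3 increases the component count from 1 to 2, so 3 is a cut vertex.
Likewise 6 is a cut vertex.
By contrast removing 7 leaves 1 component; it is not a cut vertex. No other vertex is a cut vertex either.

4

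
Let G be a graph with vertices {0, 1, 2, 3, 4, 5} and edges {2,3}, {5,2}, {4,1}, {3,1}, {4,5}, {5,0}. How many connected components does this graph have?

1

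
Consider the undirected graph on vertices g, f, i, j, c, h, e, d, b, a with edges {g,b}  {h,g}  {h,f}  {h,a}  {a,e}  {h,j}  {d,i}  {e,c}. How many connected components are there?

2

Starting from d we can reach d, i. That is one component of size 2.
Starting from a we can reach a, b, c, e, f, g, h, j. That is one component of size 8.
Total: 2 components.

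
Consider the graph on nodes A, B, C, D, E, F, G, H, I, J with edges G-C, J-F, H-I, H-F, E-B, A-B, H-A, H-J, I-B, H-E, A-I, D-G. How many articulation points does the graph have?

Removing G increases the component count from 2 to 3, so G is a cut vertex.
Removing H increases the component count from 2 to 3, so H is a cut vertex.
By contrast removing F leaves 2 components; it is not a cut vertex. No other vertex is a cut vertex either.

2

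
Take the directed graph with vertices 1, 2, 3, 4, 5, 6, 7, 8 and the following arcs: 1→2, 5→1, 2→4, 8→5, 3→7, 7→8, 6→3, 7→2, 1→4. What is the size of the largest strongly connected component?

1

{6} is an SCC by itself.
{2} is an SCC by itself.
{8} is an SCC by itself.
{3} is an SCC by itself.
{5} is an SCC by itself.
(and 3 more singleton SCCs)
The largest has 1 vertex.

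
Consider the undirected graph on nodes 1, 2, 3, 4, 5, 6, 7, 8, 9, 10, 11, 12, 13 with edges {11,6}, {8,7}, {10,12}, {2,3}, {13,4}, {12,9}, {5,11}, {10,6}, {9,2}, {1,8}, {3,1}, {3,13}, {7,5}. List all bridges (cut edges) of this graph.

13-3, 13-4

The edges on the cycle 10-12-9-2-3-1-8-7-5-11-6-10 are not bridges since each lies on that cycle.
But removing 13–3 disconnects 13 from 3; removing 13–4 disconnects 13 from 4 — these are bridges.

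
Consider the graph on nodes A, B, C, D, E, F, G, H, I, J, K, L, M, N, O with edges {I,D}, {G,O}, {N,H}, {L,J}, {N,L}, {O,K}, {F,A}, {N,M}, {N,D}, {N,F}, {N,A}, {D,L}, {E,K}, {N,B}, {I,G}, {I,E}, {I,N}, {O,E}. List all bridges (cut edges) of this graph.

The edges on the cycle N-F-A-N are not bridges since each lies on that cycle.
But removing B—N disconnects B from N; removing N—H disconnects N from H; removing M—N disconnects M from N; removing L—J disconnects L from J — these are bridges.

B-N, H-N, J-L, M-N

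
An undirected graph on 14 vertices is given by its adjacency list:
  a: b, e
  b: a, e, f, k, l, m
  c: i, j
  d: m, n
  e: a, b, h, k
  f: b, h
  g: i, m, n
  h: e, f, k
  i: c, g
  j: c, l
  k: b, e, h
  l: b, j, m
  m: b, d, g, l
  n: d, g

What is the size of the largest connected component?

Starting from a we can reach a, b, c, d, e, f, g, h, i, j, k, l, m, n. That is one component of size 14.
The largest has 14 vertices.

14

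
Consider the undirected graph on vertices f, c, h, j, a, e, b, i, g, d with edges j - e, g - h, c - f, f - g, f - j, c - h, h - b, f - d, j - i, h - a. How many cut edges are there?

6

The edges on the cycle c-f-g-h-c are not bridges since each lies on that cycle.
But removing i - j disconnects i from j; removing h - a disconnects h from a; removing j - e disconnects j from e; removing b - h disconnects b from h — these are bridges.
In total 6 edges are bridges.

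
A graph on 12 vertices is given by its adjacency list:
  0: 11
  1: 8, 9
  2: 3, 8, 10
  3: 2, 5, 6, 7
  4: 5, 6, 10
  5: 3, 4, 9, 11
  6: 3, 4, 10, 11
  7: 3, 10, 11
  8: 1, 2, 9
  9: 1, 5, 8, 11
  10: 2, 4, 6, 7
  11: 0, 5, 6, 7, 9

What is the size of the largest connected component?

Starting from 0 we can reach 0, 1, 2, 3, 4, 5, 6, 7, 8, 9, 10, 11. That is one component of size 12.
The largest has 12 vertices.

12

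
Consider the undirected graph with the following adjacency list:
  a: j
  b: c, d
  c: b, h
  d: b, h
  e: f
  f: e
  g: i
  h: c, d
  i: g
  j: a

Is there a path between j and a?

From j we can reach a, j, which includes a.

Yes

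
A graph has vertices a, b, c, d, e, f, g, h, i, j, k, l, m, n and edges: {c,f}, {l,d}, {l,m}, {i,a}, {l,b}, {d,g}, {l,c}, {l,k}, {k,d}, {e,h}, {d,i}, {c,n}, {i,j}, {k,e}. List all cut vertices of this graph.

Removing c increases the component count from 1 to 3, so c is a cut vertex.
Removing d increases the component count from 1 to 3, so d is a cut vertex.
Removing e increases the component count from 1 to 2, so e is a cut vertex.
Likewise i, k, l are cut vertices.
By contrast removing j leaves 1 component; it is not a cut vertex. No other vertex is a cut vertex either.

c, d, e, i, k, l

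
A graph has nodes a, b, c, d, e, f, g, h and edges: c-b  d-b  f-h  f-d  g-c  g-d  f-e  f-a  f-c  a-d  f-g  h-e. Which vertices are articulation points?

f

Removing f increases the component count from 1 to 2, so f is a cut vertex.
By contrast removing b leaves 1 component; it is not a cut vertex. No other vertex is a cut vertex either.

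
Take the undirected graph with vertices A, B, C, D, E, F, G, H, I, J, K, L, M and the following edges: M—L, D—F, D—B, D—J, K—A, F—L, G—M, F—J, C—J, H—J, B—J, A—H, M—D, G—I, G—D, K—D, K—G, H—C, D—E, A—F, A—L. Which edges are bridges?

D-E, G-I

The edges on the cycle K-G-M-D-B-J-H-A-K are not bridges since each lies on that cycle.
But removing E—D disconnects E from D; removing G—I disconnects G from I — these are bridges.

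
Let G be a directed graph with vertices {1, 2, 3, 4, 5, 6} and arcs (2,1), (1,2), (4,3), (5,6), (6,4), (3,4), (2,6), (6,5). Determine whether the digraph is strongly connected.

No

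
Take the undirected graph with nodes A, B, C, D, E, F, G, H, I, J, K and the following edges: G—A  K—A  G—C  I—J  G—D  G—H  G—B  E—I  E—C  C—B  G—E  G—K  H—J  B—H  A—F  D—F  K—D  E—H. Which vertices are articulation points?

G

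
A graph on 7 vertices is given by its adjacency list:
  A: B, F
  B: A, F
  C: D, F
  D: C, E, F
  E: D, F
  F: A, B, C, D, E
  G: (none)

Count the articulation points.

Removing F increases the component count from 2 to 3, so F is a cut vertex.
By contrast removing B leaves 2 components; it is not a cut vertex. No other vertex is a cut vertex either.

1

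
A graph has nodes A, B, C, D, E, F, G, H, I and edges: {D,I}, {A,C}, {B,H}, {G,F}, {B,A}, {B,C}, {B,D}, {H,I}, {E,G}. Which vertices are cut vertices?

B, G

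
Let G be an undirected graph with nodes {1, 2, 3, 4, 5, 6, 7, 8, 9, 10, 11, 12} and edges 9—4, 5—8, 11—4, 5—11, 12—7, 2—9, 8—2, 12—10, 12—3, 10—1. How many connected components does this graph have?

3

6 is isolated — a component by itself.
Starting from 1 we can reach 1, 3, 7, 10, 12. That is one component of size 5.
Starting from 2 we can reach 2, 4, 5, 8, 9, 11. That is one component of size 6.
Total: 3 components.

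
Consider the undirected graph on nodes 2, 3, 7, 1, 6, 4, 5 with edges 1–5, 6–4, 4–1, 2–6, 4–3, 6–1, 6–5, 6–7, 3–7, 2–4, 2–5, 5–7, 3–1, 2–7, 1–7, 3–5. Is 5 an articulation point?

Deleting 5 leaves 1 component (was 1) (its neighbors 1, 2, 3, 6, 7 remain connected to each other), so 5 is not a cut vertex.

No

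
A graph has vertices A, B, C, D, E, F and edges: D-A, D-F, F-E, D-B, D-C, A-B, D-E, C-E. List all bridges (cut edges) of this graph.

The edges on the cycle D-A-B-D are not bridges since each lies on that cycle.
Every edge lies on some cycle, so there are no bridges.

none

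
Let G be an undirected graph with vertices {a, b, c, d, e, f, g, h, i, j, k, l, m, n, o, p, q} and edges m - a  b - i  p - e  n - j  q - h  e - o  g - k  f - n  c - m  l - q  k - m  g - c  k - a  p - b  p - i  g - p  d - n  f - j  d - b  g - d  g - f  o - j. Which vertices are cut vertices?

Removing g increases the component count from 2 to 3, so g is a cut vertex.
Removing q increases the component count from 2 to 3, so q is a cut vertex.
By contrast removing n leaves 2 components; it is not a cut vertex. No other vertex is a cut vertex either.

g, q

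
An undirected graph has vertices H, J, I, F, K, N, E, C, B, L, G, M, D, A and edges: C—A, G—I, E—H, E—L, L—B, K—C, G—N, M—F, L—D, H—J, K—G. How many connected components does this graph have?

3

Starting from F we can reach F, M. That is one component of size 2.
Starting from B we can reach B, D, E, H, J, L. That is one component of size 6.
Starting from A we can reach A, C, G, I, K, N. That is one component of size 6.
Total: 3 components.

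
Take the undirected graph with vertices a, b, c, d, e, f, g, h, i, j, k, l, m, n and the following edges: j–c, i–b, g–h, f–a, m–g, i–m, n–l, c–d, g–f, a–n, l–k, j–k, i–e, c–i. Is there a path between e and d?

Yes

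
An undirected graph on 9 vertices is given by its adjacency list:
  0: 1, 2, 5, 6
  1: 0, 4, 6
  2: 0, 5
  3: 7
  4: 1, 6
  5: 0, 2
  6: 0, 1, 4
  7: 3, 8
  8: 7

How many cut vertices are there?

2

Removing 0 increases the component count from 2 to 3, so 0 is a cut vertex.
Removing 7 increases the component count from 2 to 3, so 7 is a cut vertex.
By contrast removing 1 leaves 2 components; it is not a cut vertex. No other vertex is a cut vertex either.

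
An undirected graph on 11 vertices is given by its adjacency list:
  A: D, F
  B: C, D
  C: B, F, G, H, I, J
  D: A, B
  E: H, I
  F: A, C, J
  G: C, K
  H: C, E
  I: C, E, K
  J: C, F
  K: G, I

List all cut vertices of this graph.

C

Removing C increases the component count from 1 to 2, so C is a cut vertex.
By contrast removing E leaves 1 component; it is not a cut vertex. No other vertex is a cut vertex either.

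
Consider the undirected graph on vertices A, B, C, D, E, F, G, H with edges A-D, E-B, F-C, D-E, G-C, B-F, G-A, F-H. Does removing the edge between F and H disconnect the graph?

Yes

Removing F-H leaves no path between F and H: the component count goes from 1 to 2. So it is a bridge.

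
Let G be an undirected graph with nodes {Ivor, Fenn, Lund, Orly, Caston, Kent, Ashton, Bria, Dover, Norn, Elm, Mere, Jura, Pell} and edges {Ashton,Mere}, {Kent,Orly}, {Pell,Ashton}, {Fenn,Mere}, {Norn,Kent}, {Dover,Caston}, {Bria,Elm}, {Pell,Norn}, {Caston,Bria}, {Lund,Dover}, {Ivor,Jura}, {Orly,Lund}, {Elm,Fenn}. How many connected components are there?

2

Starting from Ivor we can reach Ivor, Jura. That is one component of size 2.
Starting from Elm we can reach Elm, Bria, Fenn, Kent, Lund, Mere, Norn, Orly, Pell, Dover, Ashton, Caston. That is one component of size 12.
Total: 2 components.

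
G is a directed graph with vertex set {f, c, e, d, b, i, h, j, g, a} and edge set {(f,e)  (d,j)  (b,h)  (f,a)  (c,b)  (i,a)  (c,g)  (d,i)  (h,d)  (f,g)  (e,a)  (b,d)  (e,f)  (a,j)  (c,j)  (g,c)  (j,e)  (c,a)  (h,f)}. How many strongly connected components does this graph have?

{a, b, c, d, e, f, g, h, i, j} are all mutually reachable — one SCC of size 10.
That gives 1 strongly connected component.

1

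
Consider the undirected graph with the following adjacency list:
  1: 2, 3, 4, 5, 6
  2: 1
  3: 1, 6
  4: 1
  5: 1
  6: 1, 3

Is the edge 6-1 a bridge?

After removing 6-1, the path 6-3-1 still connects them, so the edge is not a bridge.

No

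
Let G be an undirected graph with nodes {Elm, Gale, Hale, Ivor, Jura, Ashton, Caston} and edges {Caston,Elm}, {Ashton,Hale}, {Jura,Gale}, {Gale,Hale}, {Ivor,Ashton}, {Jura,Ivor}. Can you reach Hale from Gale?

From Gale we can reach Gale, Hale, Ivor, Jura, Ashton, which includes Hale.

Yes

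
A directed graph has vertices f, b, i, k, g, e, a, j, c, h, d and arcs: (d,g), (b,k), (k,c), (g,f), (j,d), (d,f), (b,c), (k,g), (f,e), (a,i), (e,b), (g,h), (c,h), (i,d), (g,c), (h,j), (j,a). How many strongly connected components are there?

{a, b, c, d, e, f, g, h, i, j, k} are all mutually reachable — one SCC of size 11.
That gives 1 strongly connected component.

1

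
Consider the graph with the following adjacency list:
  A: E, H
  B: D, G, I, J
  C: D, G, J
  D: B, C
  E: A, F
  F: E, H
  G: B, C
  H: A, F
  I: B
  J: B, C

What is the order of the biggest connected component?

6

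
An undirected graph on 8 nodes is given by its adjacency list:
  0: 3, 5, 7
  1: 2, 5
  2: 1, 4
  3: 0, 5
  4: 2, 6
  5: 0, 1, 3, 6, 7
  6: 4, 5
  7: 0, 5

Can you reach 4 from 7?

From 7 we can reach 0, 1, 2, 3, 4, 5, 6, 7, which includes 4.

Yes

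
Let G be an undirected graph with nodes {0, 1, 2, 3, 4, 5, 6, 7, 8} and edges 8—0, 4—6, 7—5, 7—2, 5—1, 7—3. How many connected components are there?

Starting from 4 we can reach 4, 6. That is one component of size 2.
Starting from 0 we can reach 0, 8. That is one component of size 2.
Starting from 1 we can reach 1, 2, 3, 5, 7. That is one component of size 5.
Total: 3 components.

3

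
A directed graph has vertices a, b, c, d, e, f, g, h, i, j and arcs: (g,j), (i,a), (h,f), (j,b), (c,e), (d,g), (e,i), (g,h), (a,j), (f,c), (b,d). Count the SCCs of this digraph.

1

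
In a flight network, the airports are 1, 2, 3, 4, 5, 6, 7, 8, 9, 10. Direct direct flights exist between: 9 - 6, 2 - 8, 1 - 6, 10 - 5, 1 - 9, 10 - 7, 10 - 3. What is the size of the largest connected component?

4

4 is isolated — a component by itself.
Starting from 2 we can reach 2, 8. That is one component of size 2.
Starting from 1 we can reach 1, 6, 9. That is one component of size 3.
Starting from 3 we can reach 3, 5, 7, 10. That is one component of size 4.
The largest has 4 vertices.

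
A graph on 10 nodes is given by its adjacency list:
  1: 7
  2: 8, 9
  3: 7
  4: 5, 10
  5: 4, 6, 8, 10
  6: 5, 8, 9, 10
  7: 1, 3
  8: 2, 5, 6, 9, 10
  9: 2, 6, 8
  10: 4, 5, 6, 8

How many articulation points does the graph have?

Removing 7 increases the component count from 2 to 3, so 7 is a cut vertex.
By contrast removing 5 leaves 2 components; it is not a cut vertex. No other vertex is a cut vertex either.

1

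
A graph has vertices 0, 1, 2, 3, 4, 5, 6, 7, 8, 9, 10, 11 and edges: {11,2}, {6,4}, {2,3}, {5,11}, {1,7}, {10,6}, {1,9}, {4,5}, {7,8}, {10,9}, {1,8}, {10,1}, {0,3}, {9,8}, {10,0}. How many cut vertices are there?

Removing 10 increases the component count from 1 to 2, so 10 is a cut vertex.
By contrast removing 3 leaves 1 component; it is not a cut vertex. No other vertex is a cut vertex either.

1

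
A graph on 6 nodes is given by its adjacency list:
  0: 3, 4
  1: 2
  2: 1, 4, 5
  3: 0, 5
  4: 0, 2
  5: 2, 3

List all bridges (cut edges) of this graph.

The edges on the cycle 4-2-5-3-0-4 are not bridges since each lies on that cycle.
But removing 2-1 disconnects 2 from 1 — this is a bridge.

1-2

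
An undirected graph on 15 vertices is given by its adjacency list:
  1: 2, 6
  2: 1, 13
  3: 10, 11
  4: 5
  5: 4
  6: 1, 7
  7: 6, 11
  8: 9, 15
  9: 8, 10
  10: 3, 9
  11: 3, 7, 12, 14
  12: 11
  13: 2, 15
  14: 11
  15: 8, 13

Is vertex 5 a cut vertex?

No

Deleting 5 leaves 2 components (was 2), so 5 is not a cut vertex.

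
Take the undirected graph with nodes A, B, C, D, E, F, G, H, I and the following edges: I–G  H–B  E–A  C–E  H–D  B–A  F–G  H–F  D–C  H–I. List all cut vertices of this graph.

H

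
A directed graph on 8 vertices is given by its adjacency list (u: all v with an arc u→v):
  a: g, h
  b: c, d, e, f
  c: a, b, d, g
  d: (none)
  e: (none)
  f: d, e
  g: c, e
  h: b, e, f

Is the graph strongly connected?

There is no directed path from d to f, so the graph is not strongly connected.

No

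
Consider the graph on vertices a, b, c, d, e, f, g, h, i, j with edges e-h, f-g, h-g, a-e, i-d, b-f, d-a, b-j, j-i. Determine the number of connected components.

2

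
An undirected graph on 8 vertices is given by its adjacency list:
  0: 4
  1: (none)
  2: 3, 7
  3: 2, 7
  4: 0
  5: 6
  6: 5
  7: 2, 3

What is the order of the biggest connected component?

3

1 is isolated — a component by itself.
Starting from 5 we can reach 5, 6. That is one component of size 2.
Starting from 0 we can reach 0, 4. That is one component of size 2.
Starting from 2 we can reach 2, 3, 7. That is one component of size 3.
The largest has 3 vertices.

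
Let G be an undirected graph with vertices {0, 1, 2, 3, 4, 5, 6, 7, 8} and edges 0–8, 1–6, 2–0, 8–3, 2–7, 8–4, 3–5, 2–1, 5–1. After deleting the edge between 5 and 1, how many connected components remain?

1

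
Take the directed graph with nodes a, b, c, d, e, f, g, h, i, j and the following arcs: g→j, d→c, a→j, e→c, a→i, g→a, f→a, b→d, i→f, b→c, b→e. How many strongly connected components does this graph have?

8

{a, f, i} are all mutually reachable — one SCC of size 3.
{d} is an SCC by itself.
{b} is an SCC by itself.
{j} is an SCC by itself.
{c} is an SCC by itself.
(and 3 more singleton SCCs)
That gives 8 strongly connected components.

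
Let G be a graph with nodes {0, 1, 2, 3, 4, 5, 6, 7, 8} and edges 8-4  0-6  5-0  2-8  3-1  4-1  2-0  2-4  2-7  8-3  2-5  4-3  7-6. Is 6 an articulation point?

No

Deleting 6 leaves 1 component (was 1) (its neighbors 0, 7 remain connected to each other), so 6 is not a cut vertex.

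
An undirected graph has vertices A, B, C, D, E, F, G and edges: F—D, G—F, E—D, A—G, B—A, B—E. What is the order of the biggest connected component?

6

C is isolated — a component by itself.
Starting from A we can reach A, B, D, E, F, G. That is one component of size 6.
The largest has 6 vertices.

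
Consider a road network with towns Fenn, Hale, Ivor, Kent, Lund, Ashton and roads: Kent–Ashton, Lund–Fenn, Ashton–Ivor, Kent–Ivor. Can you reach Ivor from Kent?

Yes

From Kent we can reach Ivor, Kent, Ashton, which includes Ivor.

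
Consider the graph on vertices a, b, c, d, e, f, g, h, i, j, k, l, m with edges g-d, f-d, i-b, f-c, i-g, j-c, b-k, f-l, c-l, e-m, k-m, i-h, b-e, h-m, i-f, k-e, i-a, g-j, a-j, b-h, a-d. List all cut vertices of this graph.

i

Removing i increases the component count from 1 to 2, so i is a cut vertex.
By contrast removing l leaves 1 component; it is not a cut vertex. No other vertex is a cut vertex either.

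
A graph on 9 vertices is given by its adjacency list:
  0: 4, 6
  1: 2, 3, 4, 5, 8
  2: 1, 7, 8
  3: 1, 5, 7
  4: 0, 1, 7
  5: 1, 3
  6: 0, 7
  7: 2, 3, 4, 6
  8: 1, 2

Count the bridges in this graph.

The edges on the cycle 7-4-0-6-7 are not bridges since each lies on that cycle.
Every edge lies on some cycle, so there are no bridges.

0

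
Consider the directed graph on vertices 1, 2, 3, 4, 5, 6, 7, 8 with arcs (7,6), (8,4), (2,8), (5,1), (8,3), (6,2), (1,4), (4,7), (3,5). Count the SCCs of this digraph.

{1, 2, 3, 4, 5, 6, 7, 8} are all mutually reachable — one SCC of size 8.
That gives 1 strongly connected component.

1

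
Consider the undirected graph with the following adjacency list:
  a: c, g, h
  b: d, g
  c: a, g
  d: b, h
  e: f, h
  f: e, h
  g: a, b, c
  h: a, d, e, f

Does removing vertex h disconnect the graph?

Yes

Deleting h raises the number of components from 1 to 2, so h is a cut vertex.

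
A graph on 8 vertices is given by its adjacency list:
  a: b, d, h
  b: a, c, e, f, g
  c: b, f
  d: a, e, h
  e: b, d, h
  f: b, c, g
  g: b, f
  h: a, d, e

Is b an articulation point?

Deleting b raises the number of components from 1 to 2, so b is a cut vertex.

Yes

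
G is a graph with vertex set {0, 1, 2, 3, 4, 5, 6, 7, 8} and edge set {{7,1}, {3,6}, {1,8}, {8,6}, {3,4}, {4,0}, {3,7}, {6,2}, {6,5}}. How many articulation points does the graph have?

3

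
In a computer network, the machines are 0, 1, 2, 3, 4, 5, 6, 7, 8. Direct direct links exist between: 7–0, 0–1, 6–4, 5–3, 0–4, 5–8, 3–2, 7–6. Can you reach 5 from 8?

Yes

From 8 we can reach 2, 3, 5, 8, which includes 5.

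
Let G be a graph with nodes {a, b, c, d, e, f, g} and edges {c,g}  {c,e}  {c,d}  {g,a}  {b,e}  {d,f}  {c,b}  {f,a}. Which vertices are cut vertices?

Removing c increases the component count from 1 to 2, so c is a cut vertex.
By contrast removing g leaves 1 component; it is not a cut vertex. No other vertex is a cut vertex either.

c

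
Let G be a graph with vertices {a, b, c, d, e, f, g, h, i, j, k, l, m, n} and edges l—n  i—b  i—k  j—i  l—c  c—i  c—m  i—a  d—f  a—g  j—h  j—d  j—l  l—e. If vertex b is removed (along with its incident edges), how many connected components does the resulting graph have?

1

With b gone, the remaining components are: {a, c, d, e, f, g, h, i, j, k, l, m, n}.
That is 1 component.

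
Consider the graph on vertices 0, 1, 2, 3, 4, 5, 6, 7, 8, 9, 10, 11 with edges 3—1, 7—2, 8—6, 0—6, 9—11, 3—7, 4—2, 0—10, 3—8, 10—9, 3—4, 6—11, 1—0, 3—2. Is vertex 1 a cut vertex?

No

Deleting 1 leaves 2 components (was 2), so 1 is not a cut vertex.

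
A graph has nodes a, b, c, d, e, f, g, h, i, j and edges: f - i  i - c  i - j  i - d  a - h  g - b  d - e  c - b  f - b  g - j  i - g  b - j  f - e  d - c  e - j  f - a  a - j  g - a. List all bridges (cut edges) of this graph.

a-h

The edges on the cycle i-d-c-i are not bridges since each lies on that cycle.
But removing a - h disconnects a from h — this is a bridge.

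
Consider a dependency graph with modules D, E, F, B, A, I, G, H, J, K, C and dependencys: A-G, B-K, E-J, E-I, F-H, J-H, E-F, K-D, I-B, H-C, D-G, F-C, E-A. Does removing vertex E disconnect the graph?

Yes

Deleting E raises the number of components from 1 to 2, so E is a cut vertex.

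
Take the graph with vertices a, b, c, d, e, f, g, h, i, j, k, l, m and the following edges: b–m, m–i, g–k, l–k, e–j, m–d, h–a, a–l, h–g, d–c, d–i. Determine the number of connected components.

4

f is isolated — a component by itself.
Starting from e we can reach e, j. That is one component of size 2.
Starting from b we can reach b, c, d, i, m. That is one component of size 5.
Starting from a we can reach a, g, h, k, l. That is one component of size 5.
Total: 4 components.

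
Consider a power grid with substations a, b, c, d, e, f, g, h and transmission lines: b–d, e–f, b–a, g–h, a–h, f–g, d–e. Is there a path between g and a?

From g we can reach a, b, d, e, f, g, h, which includes a.

Yes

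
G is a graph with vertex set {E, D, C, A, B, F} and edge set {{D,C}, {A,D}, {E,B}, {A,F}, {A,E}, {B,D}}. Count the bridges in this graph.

2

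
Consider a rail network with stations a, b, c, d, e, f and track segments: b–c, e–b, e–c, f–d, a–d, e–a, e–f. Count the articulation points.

1

Removing e increases the component count from 1 to 2, so e is a cut vertex.
By contrast removing d leaves 1 component; it is not a cut vertex. No other vertex is a cut vertex either.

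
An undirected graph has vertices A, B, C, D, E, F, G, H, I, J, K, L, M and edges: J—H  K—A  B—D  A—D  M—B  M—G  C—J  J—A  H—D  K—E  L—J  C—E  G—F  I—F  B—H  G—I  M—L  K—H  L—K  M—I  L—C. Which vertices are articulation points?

M

Removing M increases the component count from 1 to 2, so M is a cut vertex.
By contrast removing E leaves 1 component; it is not a cut vertex. No other vertex is a cut vertex either.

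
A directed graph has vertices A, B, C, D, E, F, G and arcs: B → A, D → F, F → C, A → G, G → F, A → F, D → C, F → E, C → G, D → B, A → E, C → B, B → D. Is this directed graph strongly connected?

No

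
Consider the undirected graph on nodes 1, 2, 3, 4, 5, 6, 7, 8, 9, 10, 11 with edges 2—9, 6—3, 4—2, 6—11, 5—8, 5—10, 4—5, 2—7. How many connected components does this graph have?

3

1 is isolated — a component by itself.
Starting from 3 we can reach 3, 6, 11. That is one component of size 3.
Starting from 2 we can reach 2, 4, 5, 7, 8, 9, 10. That is one component of size 7.
Total: 3 components.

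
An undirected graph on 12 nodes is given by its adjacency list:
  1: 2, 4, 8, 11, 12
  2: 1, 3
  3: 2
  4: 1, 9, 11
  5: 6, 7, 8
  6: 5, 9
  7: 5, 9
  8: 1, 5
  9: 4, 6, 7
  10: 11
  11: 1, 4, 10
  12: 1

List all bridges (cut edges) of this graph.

The edges on the cycle 1-4-9-7-5-8-1 are not bridges since each lies on that cycle.
But removing 2-1 disconnects 2 from 1; removing 12-1 disconnects 12 from 1; removing 2-3 disconnects 2 from 3; removing 11-10 disconnects 11 from 10 — these are bridges.

1-12, 1-2, 10-11, 2-3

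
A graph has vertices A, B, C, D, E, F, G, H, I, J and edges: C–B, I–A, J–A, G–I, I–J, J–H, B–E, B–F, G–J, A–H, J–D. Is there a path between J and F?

No

The component containing J is {A, D, G, H, I, J}, and F is not in it.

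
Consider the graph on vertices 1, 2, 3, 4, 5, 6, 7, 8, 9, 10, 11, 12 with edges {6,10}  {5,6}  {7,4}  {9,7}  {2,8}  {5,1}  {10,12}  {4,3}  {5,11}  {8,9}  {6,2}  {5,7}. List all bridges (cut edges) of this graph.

The edges on the cycle 5-6-2-8-9-7-5 are not bridges since each lies on that cycle.
But removing 6—10 disconnects 6 from 10; removing 12—10 disconnects 12 from 10; removing 7—4 disconnects 7 from 4; removing 3—4 disconnects 3 from 4 — these are bridges.
In total 6 edges are bridges.

1-5, 10-12, 10-6, 11-5, 3-4, 4-7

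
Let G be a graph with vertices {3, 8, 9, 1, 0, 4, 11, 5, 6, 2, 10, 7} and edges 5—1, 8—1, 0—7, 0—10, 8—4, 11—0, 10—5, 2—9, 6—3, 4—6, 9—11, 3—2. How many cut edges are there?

The edges on the cycle 8-4-6-3-2-9-11-0-10-5-1-8 are not bridges since each lies on that cycle.
But removing 7—0 disconnects 7 from 0 — this is a bridge.

1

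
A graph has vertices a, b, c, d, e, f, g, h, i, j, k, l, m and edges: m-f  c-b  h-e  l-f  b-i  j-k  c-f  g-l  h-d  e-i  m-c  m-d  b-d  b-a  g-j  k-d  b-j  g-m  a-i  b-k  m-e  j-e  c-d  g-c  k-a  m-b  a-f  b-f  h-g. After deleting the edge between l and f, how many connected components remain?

l and f are still connected via l-g-m-f, so the component count stays at 1.

1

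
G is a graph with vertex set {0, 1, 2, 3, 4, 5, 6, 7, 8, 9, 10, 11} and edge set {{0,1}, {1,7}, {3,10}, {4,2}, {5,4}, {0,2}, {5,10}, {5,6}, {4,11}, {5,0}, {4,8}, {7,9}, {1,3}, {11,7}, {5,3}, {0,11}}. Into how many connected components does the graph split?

1

Starting from 0 we can reach 0, 1, 2, 3, 4, 5, 6, 7, 8, 9, 10, 11. That is one component of size 12.
Total: 1 component.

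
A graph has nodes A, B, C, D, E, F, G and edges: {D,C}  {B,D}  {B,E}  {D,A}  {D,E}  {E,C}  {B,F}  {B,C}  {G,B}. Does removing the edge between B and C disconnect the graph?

No

After removing B - C, the path B-D-C still connects them, so the edge is not a bridge.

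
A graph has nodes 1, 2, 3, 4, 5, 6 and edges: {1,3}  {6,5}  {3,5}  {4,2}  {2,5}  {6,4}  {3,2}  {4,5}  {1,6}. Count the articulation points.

Removing 6, for instance, still leaves 1 component. No single vertex removal increases the component count — the graph has no articulation points.

0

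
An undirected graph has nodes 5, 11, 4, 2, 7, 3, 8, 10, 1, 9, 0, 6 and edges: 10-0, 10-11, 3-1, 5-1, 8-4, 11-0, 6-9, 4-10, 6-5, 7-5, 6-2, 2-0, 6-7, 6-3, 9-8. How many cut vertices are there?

1

Removing 6 increases the component count from 1 to 2, so 6 is a cut vertex.
By contrast removing 2 leaves 1 component; it is not a cut vertex. No other vertex is a cut vertex either.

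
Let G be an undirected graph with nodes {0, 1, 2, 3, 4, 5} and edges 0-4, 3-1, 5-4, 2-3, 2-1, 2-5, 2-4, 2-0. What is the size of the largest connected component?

Starting from 0 we can reach 0, 1, 2, 3, 4, 5. That is one component of size 6.
The largest has 6 vertices.

6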